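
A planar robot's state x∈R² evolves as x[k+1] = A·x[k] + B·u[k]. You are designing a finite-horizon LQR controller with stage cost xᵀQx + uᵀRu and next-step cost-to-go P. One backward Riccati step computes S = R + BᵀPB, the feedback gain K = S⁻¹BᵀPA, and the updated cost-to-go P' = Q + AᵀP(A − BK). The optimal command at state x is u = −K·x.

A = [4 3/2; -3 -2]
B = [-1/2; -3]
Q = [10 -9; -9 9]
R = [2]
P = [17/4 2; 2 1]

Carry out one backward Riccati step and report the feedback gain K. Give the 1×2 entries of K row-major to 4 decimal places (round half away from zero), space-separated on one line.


BᵀP = [-8.1250 -4.0000]
S = R + BᵀPB = [2] + [16.0625] = [18.0625]
BᵀPA = [-20.5000 -4.1875]
K = S⁻¹·BᵀPA = [-1.1349 -0.2318]
A−BK = [3.4325 1.3841; -6.4048 -2.6955]
AᵀP(A−BK) = [5.7336 1.7474; 1.7474 0.5917]
P' = Q + AᵀP(A−BK) = [15.7336 -7.2526; -7.2526 9.5917]
tr(P') = 25.3253

-1.1349 -0.2318


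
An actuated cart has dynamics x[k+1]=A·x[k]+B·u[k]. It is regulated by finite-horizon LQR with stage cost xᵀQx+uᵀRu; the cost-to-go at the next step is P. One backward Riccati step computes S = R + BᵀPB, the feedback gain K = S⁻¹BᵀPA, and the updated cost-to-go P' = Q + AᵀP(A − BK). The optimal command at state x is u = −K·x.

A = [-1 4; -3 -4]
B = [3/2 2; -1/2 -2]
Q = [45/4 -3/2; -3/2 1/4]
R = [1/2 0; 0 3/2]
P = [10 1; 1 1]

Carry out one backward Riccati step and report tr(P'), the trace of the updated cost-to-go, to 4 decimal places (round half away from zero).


22.6775

BᵀP = [14.5000 1.0000; 18.0000 0.0000]
S = R + BᵀPB = [1/2 0; 0 3/2] + [21.2500 27.0000; 27.0000 36.0000] = [21.7500 27.0000; 27.0000 37.5000]
BᵀPA = [-17.5000 54.0000; -18.0000 72.0000]
K = S⁻¹·BᵀPA = [-1.9654 0.9351; 0.9351 1.2468]
A−BK = [0.0779 0.1039; -2.1126 -1.0390]
AᵀP(A−BK) = [7.4372 2.8052; 2.8052 3.7403]
P' = Q + AᵀP(A−BK) = [18.6872 1.3052; 1.3052 3.9903]
tr(P') = 22.6775


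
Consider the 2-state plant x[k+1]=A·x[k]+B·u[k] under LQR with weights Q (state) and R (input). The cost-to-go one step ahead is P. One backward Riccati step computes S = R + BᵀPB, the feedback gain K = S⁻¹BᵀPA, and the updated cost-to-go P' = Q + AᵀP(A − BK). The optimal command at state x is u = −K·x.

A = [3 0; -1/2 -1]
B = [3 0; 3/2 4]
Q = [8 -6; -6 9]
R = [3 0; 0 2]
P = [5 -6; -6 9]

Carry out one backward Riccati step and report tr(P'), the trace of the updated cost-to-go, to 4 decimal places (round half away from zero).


19.9283

BᵀP = [6.0000 -4.5000; -24.0000 36.0000]
S = R + BᵀPB = [3 0; 0 2] + [11.2500 -18.0000; -18.0000 144.0000] = [14.2500 -18.0000; -18.0000 146.0000]
BᵀPA = [20.2500 4.5000; -90.0000 -36.0000]
K = S⁻¹·BᵀPA = [0.7609 0.0051; -0.5226 -0.2459]
A−BK = [0.7173 -0.0154; 0.4492 -0.0239]
AᵀP(A−BK) = [2.8053 0.2613; 0.2613 0.1230]
P' = Q + AᵀP(A−BK) = [10.8053 -5.7387; -5.7387 9.1230]
tr(P') = 19.9283


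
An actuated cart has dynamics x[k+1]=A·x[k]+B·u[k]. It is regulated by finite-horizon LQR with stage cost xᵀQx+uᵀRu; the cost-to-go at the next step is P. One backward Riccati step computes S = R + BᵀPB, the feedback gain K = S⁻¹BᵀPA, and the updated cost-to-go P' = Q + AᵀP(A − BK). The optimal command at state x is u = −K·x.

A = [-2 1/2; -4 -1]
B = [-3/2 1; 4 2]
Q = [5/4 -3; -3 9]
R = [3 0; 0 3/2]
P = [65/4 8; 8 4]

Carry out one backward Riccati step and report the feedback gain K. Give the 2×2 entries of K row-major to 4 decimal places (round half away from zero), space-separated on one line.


-0.1852 -0.0564 -1.9104 0.0153

BᵀP = [7.6250 4.0000; 32.2500 16.0000]
S = R + BᵀPB = [3 0; 0 3/2] + [4.5625 15.6250; 15.6250 64.2500] = [7.5625 15.6250; 15.6250 65.7500]
BᵀPA = [-31.2500 -0.1875; -128.5000 0.1250]
K = S⁻¹·BᵀPA = [-0.1852 -0.0564; -1.9104 0.0153]
A−BK = [-0.3675 0.4000; 0.5616 -0.8049]
AᵀP(A−BK) = [5.7311 -0.0459; -0.0459 0.0500]
P' = Q + AᵀP(A−BK) = [6.9811 -3.0459; -3.0459 9.0500]
tr(P') = 16.0311


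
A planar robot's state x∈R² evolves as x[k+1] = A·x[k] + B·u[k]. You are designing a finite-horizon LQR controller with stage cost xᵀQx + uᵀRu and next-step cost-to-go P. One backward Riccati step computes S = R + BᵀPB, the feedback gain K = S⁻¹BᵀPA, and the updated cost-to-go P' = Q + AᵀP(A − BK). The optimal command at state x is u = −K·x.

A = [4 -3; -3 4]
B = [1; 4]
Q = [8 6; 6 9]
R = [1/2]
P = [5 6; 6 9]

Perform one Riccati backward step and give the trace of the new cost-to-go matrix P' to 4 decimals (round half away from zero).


BᵀP = [29.0000 42.0000]
S = R + BᵀPB = [1/2] + [197.0000] = [197.5000]
BᵀPA = [-10.0000 81.0000]
K = S⁻¹·BᵀPA = [-0.0506 0.4101]
A−BK = [4.0506 -3.4101; -2.7975 2.3595]
AᵀP(A−BK) = [16.4937 -13.8987; -13.8987 11.7797]
P' = Q + AᵀP(A−BK) = [24.4937 -7.8987; -7.8987 20.7797]
tr(P') = 45.2734

45.2734


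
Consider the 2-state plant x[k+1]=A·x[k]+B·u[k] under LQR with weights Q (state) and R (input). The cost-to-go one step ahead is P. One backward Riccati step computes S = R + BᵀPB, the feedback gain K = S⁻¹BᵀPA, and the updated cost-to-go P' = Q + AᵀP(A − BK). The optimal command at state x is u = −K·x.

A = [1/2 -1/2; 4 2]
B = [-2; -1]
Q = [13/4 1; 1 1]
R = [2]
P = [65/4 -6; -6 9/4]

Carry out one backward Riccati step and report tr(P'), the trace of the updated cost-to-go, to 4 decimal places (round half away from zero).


7.0186

BᵀP = [-26.5000 9.7500]
S = R + BᵀPB = [2] + [43.2500] = [45.2500]
BᵀPA = [25.7500 32.7500]
K = S⁻¹·BᵀPA = [0.5691 0.7238]
A−BK = [1.6381 0.9475; 4.5691 2.7238]
AᵀP(A−BK) = [1.4092 1.3008; 1.3008 1.3595]
P' = Q + AᵀP(A−BK) = [4.6592 2.3008; 2.3008 2.3595]
tr(P') = 7.0186


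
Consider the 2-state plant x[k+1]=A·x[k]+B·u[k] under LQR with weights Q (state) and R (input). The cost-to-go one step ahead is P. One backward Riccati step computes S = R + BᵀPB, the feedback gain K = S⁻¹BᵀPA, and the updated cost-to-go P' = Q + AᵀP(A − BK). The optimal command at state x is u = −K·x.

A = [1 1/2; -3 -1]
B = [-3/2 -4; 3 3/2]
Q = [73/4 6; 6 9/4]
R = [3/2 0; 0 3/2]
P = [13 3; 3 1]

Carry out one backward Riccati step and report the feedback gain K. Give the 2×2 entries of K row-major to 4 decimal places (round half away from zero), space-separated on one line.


-0.6334 -0.2003 0.0522 -0.0301

BᵀP = [-10.5000 -1.5000; -47.5000 -10.5000]
S = R + BᵀPB = [3/2 0; 0 3/2] + [11.2500 39.7500; 39.7500 174.2500] = [12.7500 39.7500; 39.7500 175.7500]
BᵀPA = [-6.0000 -3.7500; -16.0000 -13.2500]
K = S⁻¹·BᵀPA = [-0.6334 -0.2003; 0.0522 -0.0301]
A−BK = [0.2588 0.0792; -1.1782 -0.3539]
AᵀP(A−BK) = [1.0352 0.3167; 0.3167 0.1002]
P' = Q + AᵀP(A−BK) = [19.2852 6.3167; 6.3167 2.3502]
tr(P') = 21.6354


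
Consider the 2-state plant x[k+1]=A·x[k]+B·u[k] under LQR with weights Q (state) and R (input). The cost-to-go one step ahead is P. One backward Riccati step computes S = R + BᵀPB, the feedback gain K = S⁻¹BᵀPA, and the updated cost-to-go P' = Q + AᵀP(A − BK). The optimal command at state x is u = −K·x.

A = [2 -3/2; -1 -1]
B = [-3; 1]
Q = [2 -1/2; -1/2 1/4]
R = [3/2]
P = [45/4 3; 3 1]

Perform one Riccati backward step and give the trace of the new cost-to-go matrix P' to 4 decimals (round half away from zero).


BᵀP = [-30.7500 -8.0000]
S = R + BᵀPB = [3/2] + [84.2500] = [85.7500]
BᵀPA = [-53.5000 54.1250]
K = S⁻¹·BᵀPA = [-0.6239 0.6312]
A−BK = [0.1283 0.3936; -0.3761 -1.6312]
AᵀP(A−BK) = [0.6210 -0.4810; -0.4810 1.1491]
P' = Q + AᵀP(A−BK) = [2.6210 -0.9810; -0.9810 1.3991]
tr(P') = 4.0200

4.0200


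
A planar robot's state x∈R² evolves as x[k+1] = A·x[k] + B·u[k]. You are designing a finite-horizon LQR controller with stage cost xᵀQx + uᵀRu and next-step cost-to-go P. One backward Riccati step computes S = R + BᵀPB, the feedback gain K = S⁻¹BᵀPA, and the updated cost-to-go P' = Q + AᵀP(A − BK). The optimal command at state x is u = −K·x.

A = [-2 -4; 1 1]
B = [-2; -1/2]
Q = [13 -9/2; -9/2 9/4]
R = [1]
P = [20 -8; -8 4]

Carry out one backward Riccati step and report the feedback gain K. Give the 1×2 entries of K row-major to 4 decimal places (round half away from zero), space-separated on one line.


BᵀP = [-36.0000 14.0000]
S = R + BᵀPB = [1] + [65.0000] = [66.0000]
BᵀPA = [86.0000 158.0000]
K = S⁻¹·BᵀPA = [1.3030 2.3939]
A−BK = [0.6061 0.7879; 1.6515 2.1970]
AᵀP(A−BK) = [3.9394 6.1212; 6.1212 9.7576]
P' = Q + AᵀP(A−BK) = [16.9394 1.6212; 1.6212 12.0076]
tr(P') = 28.9470

1.3030 2.3939


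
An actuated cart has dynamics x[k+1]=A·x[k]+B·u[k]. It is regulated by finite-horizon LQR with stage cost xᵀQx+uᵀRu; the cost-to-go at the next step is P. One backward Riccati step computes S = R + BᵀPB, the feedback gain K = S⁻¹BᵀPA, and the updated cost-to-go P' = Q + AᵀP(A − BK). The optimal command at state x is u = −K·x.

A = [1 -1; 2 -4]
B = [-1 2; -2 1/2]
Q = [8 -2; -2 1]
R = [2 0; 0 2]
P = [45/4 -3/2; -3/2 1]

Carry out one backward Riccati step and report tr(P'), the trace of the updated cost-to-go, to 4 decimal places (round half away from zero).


15.4580

BᵀP = [-8.2500 -0.5000; 21.7500 -2.5000]
S = R + BᵀPB = [2 0; 0 2] + [9.2500 -16.7500; -16.7500 42.2500] = [11.2500 -16.7500; -16.7500 44.2500]
BᵀPA = [-9.2500 10.2500; 16.7500 -11.7500]
K = S⁻¹·BᵀPA = [-0.5926 1.1818; 0.1542 0.1818]
A−BK = [0.0990 -0.1818; 0.7376 -1.7273]
AᵀP(A−BK) = [1.1853 -2.3636; -2.3636 5.2727]
P' = Q + AᵀP(A−BK) = [9.1853 -4.3636; -4.3636 6.2727]
tr(P') = 15.4580


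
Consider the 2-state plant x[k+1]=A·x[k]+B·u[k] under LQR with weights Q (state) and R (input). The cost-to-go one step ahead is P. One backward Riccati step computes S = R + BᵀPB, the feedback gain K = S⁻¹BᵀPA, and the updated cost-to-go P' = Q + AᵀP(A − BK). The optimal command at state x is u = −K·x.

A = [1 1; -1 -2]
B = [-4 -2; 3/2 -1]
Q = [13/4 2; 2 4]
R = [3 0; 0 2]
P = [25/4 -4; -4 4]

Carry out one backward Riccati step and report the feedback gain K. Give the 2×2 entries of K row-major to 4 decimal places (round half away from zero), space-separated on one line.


-0.3688 -0.5813 0.1500 0.4500

BᵀP = [-31.0000 22.0000; -8.5000 4.0000]
S = R + BᵀPB = [3 0; 0 2] + [157.0000 40.0000; 40.0000 13.0000] = [160.0000 40.0000; 40.0000 15.0000]
BᵀPA = [-53.0000 -75.0000; -12.5000 -16.5000]
K = S⁻¹·BᵀPA = [-0.3688 -0.5813; 0.1500 0.4500]
A−BK = [-0.1750 -0.4250; -0.2969 -0.6781]
AᵀP(A−BK) = [0.5813 1.0688; 1.0688 2.0813]
P' = Q + AᵀP(A−BK) = [3.8313 3.0688; 3.0688 6.0813]
tr(P') = 9.9125


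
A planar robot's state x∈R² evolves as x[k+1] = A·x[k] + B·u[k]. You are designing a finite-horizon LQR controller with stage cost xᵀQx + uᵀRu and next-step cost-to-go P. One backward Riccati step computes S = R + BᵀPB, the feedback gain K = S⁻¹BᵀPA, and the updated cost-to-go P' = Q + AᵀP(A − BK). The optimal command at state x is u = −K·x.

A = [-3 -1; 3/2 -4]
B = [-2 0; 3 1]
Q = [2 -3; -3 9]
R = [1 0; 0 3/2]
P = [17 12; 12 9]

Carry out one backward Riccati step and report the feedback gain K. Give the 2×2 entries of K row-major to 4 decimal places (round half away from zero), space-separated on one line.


BᵀP = [2.0000 3.0000; 12.0000 9.0000]
S = R + BᵀPB = [1 0; 0 3/2] + [5.0000 3.0000; 3.0000 9.0000] = [6.0000 3.0000; 3.0000 10.5000]
BᵀPA = [-1.5000 -14.0000; -22.5000 -48.0000]
K = S⁻¹·BᵀPA = [0.9583 -0.0556; -2.4167 -4.5556]
A−BK = [-1.0833 -1.1111; 1.0417 0.7222]
AᵀP(A−BK) = [12.3125 20.4167; 20.4167 37.5556]
P' = Q + AᵀP(A−BK) = [14.3125 17.4167; 17.4167 46.5556]
tr(P') = 60.8681

0.9583 -0.0556 -2.4167 -4.5556


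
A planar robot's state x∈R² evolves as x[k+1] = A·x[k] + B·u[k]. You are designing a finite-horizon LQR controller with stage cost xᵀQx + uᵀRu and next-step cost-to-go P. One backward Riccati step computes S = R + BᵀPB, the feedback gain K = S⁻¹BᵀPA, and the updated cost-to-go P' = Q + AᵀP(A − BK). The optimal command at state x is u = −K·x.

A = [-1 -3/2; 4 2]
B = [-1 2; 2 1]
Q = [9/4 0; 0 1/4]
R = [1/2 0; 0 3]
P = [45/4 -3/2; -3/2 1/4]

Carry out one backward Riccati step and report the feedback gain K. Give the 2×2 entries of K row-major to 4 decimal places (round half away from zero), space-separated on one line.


BᵀP = [-14.2500 2.0000; 21.0000 -2.7500]
S = R + BᵀPB = [1/2 0; 0 3] + [18.2500 -26.5000; -26.5000 39.2500] = [18.7500 -26.5000; -26.5000 42.2500]
BᵀPA = [22.2500 25.3750; -32.0000 -37.0000]
K = S⁻¹·BᵀPA = [1.0236 1.0184; -0.1154 -0.2370]
A−BK = [0.2543 -0.0076; 2.0681 0.2001]
AᵀP(A−BK) = [0.7828 0.6322; 0.6322 0.7023]
P' = Q + AᵀP(A−BK) = [3.0328 0.6322; 0.6322 0.9523]
tr(P') = 3.9851

1.0236 1.0184 -0.1154 -0.2370


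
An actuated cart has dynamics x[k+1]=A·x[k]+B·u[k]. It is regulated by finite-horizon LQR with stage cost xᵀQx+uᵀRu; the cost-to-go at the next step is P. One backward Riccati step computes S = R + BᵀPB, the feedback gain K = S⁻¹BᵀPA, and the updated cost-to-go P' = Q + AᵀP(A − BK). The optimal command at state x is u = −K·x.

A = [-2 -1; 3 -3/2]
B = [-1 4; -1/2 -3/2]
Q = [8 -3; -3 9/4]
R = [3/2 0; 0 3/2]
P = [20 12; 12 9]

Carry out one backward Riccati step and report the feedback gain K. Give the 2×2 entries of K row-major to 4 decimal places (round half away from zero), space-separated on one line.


BᵀP = [-26.0000 -16.5000; 62.0000 34.5000]
S = R + BᵀPB = [3/2 0; 0 3/2] + [34.2500 -79.2500; -79.2500 196.2500] = [35.7500 -79.2500; -79.2500 197.7500]
BᵀPA = [2.5000 50.7500; -20.5000 -113.7500]
K = S⁻¹·BᵀPA = [-1.4325 1.2942; -0.6778 -0.0566]
A−BK = [-0.7215 0.5204; 1.2671 -0.9377]
AᵀP(A−BK) = [6.6873 -4.8950; -4.8950 4.1357]
P' = Q + AᵀP(A−BK) = [14.6873 -7.8950; -7.8950 6.3857]
tr(P') = 21.0730

-1.4325 1.2942 -0.6778 -0.0566


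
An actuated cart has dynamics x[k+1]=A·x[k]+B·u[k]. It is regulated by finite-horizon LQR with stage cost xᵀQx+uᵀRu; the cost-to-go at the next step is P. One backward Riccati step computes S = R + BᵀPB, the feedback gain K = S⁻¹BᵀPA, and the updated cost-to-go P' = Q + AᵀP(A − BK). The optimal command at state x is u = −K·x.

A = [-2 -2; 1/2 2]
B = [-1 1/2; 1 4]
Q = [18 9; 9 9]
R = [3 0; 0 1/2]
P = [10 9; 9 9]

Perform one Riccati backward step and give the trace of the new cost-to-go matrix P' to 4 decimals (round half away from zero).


BᵀP = [-1.0000 0.0000; 41.0000 40.5000]
S = R + BᵀPB = [3 0; 0 1/2] + [1.0000 -0.5000; -0.5000 182.5000] = [4.0000 -0.5000; -0.5000 183.0000]
BᵀPA = [2.0000 2.0000; -61.7500 -1.0000]
K = S⁻¹·BᵀPA = [0.4580 0.4995; -0.3362 -0.0041]
A−BK = [-1.3739 -1.4985; 1.3867 1.5169]
AᵀP(A−BK) = [2.5749 2.7479; 2.7479 2.9969]
P' = Q + AᵀP(A−BK) = [20.5749 11.7479; 11.7479 11.9969]
tr(P') = 32.5718

32.5718


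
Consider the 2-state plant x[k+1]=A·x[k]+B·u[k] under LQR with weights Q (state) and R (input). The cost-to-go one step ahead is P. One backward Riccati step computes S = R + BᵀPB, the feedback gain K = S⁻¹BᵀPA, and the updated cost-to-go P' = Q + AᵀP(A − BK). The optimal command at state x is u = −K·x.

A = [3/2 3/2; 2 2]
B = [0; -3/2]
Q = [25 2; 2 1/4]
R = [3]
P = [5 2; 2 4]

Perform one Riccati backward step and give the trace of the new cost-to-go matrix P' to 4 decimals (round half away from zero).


BᵀP = [-3.0000 -6.0000]
S = R + BᵀPB = [3] + [9.0000] = [12.0000]
BᵀPA = [-16.5000 -16.5000]
K = S⁻¹·BᵀPA = [-1.3750 -1.3750]
A−BK = [1.5000 1.5000; -0.0625 -0.0625]
AᵀP(A−BK) = [16.5625 16.5625; 16.5625 16.5625]
P' = Q + AᵀP(A−BK) = [41.5625 18.5625; 18.5625 16.8125]
tr(P') = 58.3750

58.3750


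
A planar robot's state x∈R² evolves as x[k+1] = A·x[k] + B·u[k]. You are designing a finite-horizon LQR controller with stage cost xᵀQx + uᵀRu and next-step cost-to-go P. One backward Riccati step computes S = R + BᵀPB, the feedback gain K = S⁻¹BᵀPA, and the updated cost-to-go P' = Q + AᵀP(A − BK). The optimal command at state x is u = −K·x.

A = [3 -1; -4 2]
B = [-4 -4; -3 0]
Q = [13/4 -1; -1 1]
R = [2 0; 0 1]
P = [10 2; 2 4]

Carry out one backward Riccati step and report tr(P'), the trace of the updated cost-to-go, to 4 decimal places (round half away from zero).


BᵀP = [-46.0000 -20.0000; -40.0000 -8.0000]
S = R + BᵀPB = [2 0; 0 1] + [244.0000 184.0000; 184.0000 160.0000] = [246.0000 184.0000; 184.0000 161.0000]
BᵀPA = [-58.0000 6.0000; -88.0000 24.0000]
K = S⁻¹·BᵀPA = [1.1920 -0.6000; -1.9089 0.8348]
A−BK = [0.1325 -0.0609; -0.4240 0.2000]
AᵀP(A−BK) = [7.1555 -3.3391; -3.3391 1.5652]
P' = Q + AᵀP(A−BK) = [10.4055 -4.3391; -4.3391 2.5652]
tr(P') = 12.9707

12.9707


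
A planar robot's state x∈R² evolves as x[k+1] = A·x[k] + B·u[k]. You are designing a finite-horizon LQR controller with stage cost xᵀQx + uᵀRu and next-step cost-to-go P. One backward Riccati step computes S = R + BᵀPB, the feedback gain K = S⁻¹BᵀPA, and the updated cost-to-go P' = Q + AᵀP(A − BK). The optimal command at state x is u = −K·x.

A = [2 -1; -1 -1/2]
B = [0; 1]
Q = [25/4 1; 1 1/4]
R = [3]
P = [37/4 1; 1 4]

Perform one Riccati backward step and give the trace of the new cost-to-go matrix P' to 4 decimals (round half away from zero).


52.8929

BᵀP = [1.0000 4.0000]
S = R + BᵀPB = [3] + [4.0000] = [7.0000]
BᵀPA = [-2.0000 -3.0000]
K = S⁻¹·BᵀPA = [-0.2857 -0.4286]
A−BK = [2.0000 -1.0000; -0.7143 -0.0714]
AᵀP(A−BK) = [36.4286 -17.3571; -17.3571 9.9643]
P' = Q + AᵀP(A−BK) = [42.6786 -16.3571; -16.3571 10.2143]
tr(P') = 52.8929


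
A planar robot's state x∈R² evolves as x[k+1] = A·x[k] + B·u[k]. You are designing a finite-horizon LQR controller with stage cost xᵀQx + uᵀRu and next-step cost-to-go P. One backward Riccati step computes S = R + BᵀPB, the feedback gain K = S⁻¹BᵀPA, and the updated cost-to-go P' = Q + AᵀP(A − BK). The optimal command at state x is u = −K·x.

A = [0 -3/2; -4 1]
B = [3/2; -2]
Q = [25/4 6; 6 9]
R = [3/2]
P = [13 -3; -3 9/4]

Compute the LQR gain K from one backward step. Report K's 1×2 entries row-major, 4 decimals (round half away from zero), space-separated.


0.6234 -0.8182

BᵀP = [25.5000 -9.0000]
S = R + BᵀPB = [3/2] + [56.2500] = [57.7500]
BᵀPA = [36.0000 -47.2500]
K = S⁻¹·BᵀPA = [0.6234 -0.8182]
A−BK = [-0.9351 -0.2727; -2.7532 -0.6364]
AᵀP(A−BK) = [13.5584 2.4545; 2.4545 1.8409]
P' = Q + AᵀP(A−BK) = [19.8084 8.4545; 8.4545 10.8409]
tr(P') = 30.6494


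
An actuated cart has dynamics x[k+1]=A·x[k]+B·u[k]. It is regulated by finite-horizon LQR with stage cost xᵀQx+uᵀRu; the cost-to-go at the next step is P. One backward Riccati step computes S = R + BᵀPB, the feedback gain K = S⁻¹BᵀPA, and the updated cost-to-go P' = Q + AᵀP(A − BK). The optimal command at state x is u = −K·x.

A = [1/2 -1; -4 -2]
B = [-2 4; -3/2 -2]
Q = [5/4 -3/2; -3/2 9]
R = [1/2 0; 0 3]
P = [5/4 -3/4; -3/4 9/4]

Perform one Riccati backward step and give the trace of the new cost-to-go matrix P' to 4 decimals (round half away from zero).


14.0213

BᵀP = [-1.3750 -1.8750; 6.5000 -7.5000]
S = R + BᵀPB = [1/2 0; 0 3] + [5.5625 -1.7500; -1.7500 41.0000] = [6.0625 -1.7500; -1.7500 44.0000]
BᵀPA = [6.8125 5.1250; 33.2500 8.5000]
K = S⁻¹·BᵀPA = [1.3574 0.9116; 0.8097 0.2294]
A−BK = [-0.0238 -0.0946; -0.3445 -0.1737]
AᵀP(A−BK) = [3.1435 1.2860; 1.2860 0.6279]
P' = Q + AᵀP(A−BK) = [4.3935 -0.2140; -0.2140 9.6279]
tr(P') = 14.0213


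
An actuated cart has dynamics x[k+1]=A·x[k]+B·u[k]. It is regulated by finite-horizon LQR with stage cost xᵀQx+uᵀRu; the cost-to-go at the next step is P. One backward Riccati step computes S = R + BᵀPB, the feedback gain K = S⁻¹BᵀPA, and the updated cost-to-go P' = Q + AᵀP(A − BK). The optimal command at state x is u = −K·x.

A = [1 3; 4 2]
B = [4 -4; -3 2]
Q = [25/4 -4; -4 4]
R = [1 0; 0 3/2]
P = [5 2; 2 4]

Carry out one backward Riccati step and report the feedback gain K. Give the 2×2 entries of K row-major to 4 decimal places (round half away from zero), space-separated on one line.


BᵀP = [14.0000 -4.0000; -16.0000 0.0000]
S = R + BᵀPB = [1 0; 0 3/2] + [68.0000 -64.0000; -64.0000 64.0000] = [69.0000 -64.0000; -64.0000 65.5000]
BᵀPA = [-2.0000 34.0000; -16.0000 -48.0000]
K = S⁻¹·BᵀPA = [-2.7273 -1.9953; -2.9091 -2.6824]
A−BK = [0.2727 0.2515; 1.6364 1.3790]
AᵀP(A−BK) = [33.0000 28.0909; 28.0909 24.0838]
P' = Q + AᵀP(A−BK) = [39.2500 24.0909; 24.0909 28.0838]
tr(P') = 67.3338

-2.7273 -1.9953 -2.9091 -2.6824


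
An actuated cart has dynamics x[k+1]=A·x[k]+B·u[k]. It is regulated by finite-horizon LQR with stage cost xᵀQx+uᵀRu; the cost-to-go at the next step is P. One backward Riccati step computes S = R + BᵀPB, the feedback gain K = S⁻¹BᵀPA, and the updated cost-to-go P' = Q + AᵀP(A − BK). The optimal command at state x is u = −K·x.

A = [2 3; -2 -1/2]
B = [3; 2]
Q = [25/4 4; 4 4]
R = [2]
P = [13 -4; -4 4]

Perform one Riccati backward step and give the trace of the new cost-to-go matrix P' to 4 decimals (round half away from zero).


80.1925

BᵀP = [31.0000 -4.0000]
S = R + BᵀPB = [2] + [85.0000] = [87.0000]
BᵀPA = [70.0000 95.0000]
K = S⁻¹·BᵀPA = [0.8046 1.0920]
A−BK = [-0.4138 -0.2759; -3.6092 -2.6839]
AᵀP(A−BK) = [43.6782 33.5632; 33.5632 26.2644]
P' = Q + AᵀP(A−BK) = [49.9282 37.5632; 37.5632 30.2644]
tr(P') = 80.1925


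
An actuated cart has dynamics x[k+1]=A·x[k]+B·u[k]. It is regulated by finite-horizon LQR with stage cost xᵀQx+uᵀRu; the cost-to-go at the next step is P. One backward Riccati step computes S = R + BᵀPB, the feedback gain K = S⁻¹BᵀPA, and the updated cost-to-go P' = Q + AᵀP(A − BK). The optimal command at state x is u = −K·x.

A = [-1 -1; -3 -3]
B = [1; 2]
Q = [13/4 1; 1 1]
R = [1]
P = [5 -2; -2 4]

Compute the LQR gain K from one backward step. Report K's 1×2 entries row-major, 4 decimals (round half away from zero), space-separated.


-1.3571 -1.3571

BᵀP = [1.0000 6.0000]
S = R + BᵀPB = [1] + [13.0000] = [14.0000]
BᵀPA = [-19.0000 -19.0000]
K = S⁻¹·BᵀPA = [-1.3571 -1.3571]
A−BK = [0.3571 0.3571; -0.2857 -0.2857]
AᵀP(A−BK) = [3.2143 3.2143; 3.2143 3.2143]
P' = Q + AᵀP(A−BK) = [6.4643 4.2143; 4.2143 4.2143]
tr(P') = 10.6786


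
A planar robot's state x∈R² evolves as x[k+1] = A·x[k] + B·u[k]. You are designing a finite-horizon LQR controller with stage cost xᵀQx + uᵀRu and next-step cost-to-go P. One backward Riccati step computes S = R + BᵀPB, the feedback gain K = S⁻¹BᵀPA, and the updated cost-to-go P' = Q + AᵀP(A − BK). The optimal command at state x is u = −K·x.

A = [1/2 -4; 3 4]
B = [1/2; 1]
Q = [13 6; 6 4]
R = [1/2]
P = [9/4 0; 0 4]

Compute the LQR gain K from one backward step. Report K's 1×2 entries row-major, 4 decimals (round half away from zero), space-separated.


2.4815 2.2716

BᵀP = [1.1250 4.0000]
S = R + BᵀPB = [1/2] + [4.5625] = [5.0625]
BᵀPA = [12.5625 11.5000]
K = S⁻¹·BᵀPA = [2.4815 2.2716]
A−BK = [-0.7407 -5.1358; 0.5185 1.7284]
AᵀP(A−BK) = [5.3889 14.9630; 14.9630 73.8765]
P' = Q + AᵀP(A−BK) = [18.3889 20.9630; 20.9630 77.8765]
tr(P') = 96.2654


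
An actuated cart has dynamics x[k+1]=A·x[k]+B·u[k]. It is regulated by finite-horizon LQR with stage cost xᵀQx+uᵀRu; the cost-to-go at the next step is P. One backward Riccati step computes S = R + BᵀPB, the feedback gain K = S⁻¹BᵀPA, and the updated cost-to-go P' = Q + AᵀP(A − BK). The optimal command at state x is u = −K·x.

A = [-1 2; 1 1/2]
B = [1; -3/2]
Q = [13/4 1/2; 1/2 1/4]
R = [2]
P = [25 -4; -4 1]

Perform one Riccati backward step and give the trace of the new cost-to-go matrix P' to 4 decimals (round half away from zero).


BᵀP = [31.0000 -5.5000]
S = R + BᵀPB = [2] + [39.2500] = [41.2500]
BᵀPA = [-36.5000 59.2500]
K = S⁻¹·BᵀPA = [-0.8848 1.4364]
A−BK = [-0.1152 0.5636; -0.3273 2.6545]
AᵀP(A−BK) = [1.7030 -3.0727; -3.0727 7.1455]
P' = Q + AᵀP(A−BK) = [4.9530 -2.5727; -2.5727 7.3955]
tr(P') = 12.3485

12.3485


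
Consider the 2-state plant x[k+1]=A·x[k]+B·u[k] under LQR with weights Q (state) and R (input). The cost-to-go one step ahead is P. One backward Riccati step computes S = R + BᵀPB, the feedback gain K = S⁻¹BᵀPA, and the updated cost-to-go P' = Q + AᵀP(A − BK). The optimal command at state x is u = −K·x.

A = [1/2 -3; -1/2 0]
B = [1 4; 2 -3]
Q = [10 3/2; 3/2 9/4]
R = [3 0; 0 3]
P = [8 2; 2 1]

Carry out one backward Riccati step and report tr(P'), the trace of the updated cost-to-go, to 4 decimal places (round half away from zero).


14.8027

BᵀP = [12.0000 4.0000; 26.0000 5.0000]
S = R + BᵀPB = [3 0; 0 3] + [20.0000 36.0000; 36.0000 89.0000] = [23.0000 36.0000; 36.0000 92.0000]
BᵀPA = [4.0000 -36.0000; 10.5000 -78.0000]
K = S⁻¹·BᵀPA = [-0.0122 -0.6146; 0.1189 -0.6073]
A−BK = [0.0366 0.0439; -0.1189 -0.5927]
AᵀP(A−BK) = [0.0503 -0.1646; -0.1646 2.5024]
P' = Q + AᵀP(A−BK) = [10.0503 1.3354; 1.3354 4.7524]
tr(P') = 14.8027


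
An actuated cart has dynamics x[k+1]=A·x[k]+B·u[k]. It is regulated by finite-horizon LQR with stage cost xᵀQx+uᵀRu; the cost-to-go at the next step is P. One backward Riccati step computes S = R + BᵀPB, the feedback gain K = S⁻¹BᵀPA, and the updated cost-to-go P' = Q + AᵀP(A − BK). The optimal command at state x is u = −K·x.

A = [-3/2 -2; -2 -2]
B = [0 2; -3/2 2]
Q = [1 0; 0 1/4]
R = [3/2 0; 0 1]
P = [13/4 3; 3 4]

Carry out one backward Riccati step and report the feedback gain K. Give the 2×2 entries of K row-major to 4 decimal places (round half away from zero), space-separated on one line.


0.2440 0.1667 -0.7708 -0.9167

BᵀP = [-4.5000 -6.0000; 12.5000 14.0000]
S = R + BᵀPB = [3/2 0; 0 1] + [9.0000 -21.0000; -21.0000 53.0000] = [10.5000 -21.0000; -21.0000 54.0000]
BᵀPA = [18.7500 21.0000; -46.7500 -53.0000]
K = S⁻¹·BᵀPA = [0.2440 0.1667; -0.7708 -0.9167]
A−BK = [0.0417 -0.1667; -0.0923 0.0833]
AᵀP(A−BK) = [0.7001 0.7708; 0.7708 0.9167]
P' = Q + AᵀP(A−BK) = [1.7001 0.7708; 0.7708 1.1667]
tr(P') = 2.8668


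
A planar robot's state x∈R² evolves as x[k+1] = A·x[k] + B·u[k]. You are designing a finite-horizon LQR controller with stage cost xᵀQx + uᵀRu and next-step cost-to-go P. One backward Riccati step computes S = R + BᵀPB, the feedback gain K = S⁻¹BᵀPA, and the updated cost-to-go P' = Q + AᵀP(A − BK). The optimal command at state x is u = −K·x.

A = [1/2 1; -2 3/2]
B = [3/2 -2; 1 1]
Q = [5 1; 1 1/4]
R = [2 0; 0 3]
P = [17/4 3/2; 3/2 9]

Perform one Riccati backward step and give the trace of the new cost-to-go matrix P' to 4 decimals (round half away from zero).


BᵀP = [7.8750 11.2500; -7.0000 6.0000]
S = R + BᵀPB = [2 0; 0 3] + [23.0625 -4.5000; -4.5000 20.0000] = [25.0625 -4.5000; -4.5000 23.0000]
BᵀPA = [-18.5625 24.7500; -15.5000 2.0000]
K = S⁻¹·BᵀPA = [-0.8930 1.0397; -0.8486 0.2904]
A−BK = [0.1423 0.0212; -0.2583 0.1700]
AᵀP(A−BK) = [4.3319 -2.9504; -2.9504 2.6875]
P' = Q + AᵀP(A−BK) = [9.3319 -1.9504; -1.9504 2.9375]
tr(P') = 12.2694

12.2694


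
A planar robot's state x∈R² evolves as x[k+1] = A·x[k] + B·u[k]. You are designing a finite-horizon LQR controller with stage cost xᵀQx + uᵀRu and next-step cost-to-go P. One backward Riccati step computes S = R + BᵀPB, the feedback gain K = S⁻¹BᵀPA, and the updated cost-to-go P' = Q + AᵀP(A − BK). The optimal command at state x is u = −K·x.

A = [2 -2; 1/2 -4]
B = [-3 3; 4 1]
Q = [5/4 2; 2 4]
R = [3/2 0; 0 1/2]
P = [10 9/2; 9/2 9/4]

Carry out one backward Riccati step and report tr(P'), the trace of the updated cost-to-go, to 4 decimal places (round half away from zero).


6.7439

BᵀP = [-12.0000 -4.5000; 34.5000 15.7500]
S = R + BᵀPB = [3/2 0; 0 1/2] + [18.0000 -40.5000; -40.5000 119.2500] = [19.5000 -40.5000; -40.5000 119.7500]
BᵀPA = [-26.2500 42.0000; 76.8750 -132.0000]
K = S⁻¹·BᵀPA = [-0.0432 -0.4555; 0.6274 -1.2563]
A−BK = [-0.0116 0.4026; 0.0453 -0.9217]
AᵀP(A−BK) = [0.2008 -0.3751; -0.3751 1.2930]
P' = Q + AᵀP(A−BK) = [1.4508 1.6249; 1.6249 5.2930]
tr(P') = 6.7439


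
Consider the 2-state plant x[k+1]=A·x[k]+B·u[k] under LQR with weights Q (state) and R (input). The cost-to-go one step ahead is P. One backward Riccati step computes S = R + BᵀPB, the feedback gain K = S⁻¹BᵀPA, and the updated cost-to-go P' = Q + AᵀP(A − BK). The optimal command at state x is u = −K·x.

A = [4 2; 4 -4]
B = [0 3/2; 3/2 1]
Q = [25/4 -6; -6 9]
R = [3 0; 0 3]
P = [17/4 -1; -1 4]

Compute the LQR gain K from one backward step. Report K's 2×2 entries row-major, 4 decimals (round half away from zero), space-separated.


0.8474 -2.4817 2.0883 0.7415

BᵀP = [-1.5000 6.0000; 5.3750 2.5000]
S = R + BᵀPB = [3 0; 0 3] + [9.0000 3.7500; 3.7500 10.5625] = [12.0000 3.7500; 3.7500 13.5625]
BᵀPA = [18.0000 -27.0000; 31.5000 0.7500]
K = S⁻¹·BᵀPA = [0.8474 -2.4817; 2.0883 0.7415]
A−BK = [0.8676 0.8878; 0.6406 -1.0189]
AᵀP(A−BK) = [18.9660 -0.6860; -0.6860 29.4376]
P' = Q + AᵀP(A−BK) = [25.2160 -6.6860; -6.6860 38.4376]
tr(P') = 63.6535


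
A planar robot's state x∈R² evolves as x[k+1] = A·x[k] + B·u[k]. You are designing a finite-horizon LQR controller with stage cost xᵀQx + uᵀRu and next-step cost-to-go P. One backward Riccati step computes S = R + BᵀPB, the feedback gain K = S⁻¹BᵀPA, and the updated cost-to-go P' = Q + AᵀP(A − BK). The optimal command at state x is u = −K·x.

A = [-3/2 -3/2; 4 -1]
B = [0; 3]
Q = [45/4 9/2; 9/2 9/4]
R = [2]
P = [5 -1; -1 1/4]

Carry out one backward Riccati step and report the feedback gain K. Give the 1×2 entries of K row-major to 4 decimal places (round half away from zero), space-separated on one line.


1.7647 0.8824

BᵀP = [-3.0000 0.7500]
S = R + BᵀPB = [2] + [2.2500] = [4.2500]
BᵀPA = [7.5000 3.7500]
K = S⁻¹·BᵀPA = [1.7647 0.8824]
A−BK = [-1.5000 -1.5000; -1.2941 -3.6471]
AᵀP(A−BK) = [14.0147 8.1324; 8.1324 5.1912]
P' = Q + AᵀP(A−BK) = [25.2647 12.6324; 12.6324 7.4412]
tr(P') = 32.7059


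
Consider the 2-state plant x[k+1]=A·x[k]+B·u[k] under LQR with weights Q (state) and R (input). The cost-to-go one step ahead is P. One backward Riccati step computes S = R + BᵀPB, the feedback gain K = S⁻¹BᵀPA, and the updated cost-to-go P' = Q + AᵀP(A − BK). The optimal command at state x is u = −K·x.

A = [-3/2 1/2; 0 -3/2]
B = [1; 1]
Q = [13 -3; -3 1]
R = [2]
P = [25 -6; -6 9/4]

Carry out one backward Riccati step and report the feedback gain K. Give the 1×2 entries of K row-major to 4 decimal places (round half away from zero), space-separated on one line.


-1.6522 0.8768

BᵀP = [19.0000 -3.7500]
S = R + BᵀPB = [2] + [15.2500] = [17.2500]
BᵀPA = [-28.5000 15.1250]
K = S⁻¹·BᵀPA = [-1.6522 0.8768]
A−BK = [0.1522 -0.3768; 1.6522 -2.3768]
AᵀP(A−BK) = [9.1630 -7.2609; -7.2609 7.0507]
P' = Q + AᵀP(A−BK) = [22.1630 -10.2609; -10.2609 8.0507]
tr(P') = 30.2138


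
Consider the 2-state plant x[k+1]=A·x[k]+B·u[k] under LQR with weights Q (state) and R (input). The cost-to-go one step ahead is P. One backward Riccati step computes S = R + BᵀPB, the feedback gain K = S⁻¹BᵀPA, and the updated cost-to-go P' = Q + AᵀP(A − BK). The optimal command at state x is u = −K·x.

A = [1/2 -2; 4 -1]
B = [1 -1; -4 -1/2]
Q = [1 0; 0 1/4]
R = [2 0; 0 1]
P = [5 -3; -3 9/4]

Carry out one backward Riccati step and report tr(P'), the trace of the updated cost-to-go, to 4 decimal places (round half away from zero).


BᵀP = [17.0000 -12.0000; -3.5000 1.8750]
S = R + BᵀPB = [2 0; 0 1] + [65.0000 -11.0000; -11.0000 2.5625] = [67.0000 -11.0000; -11.0000 3.5625]
BᵀPA = [-39.5000 -22.0000; 5.7500 5.1250]
K = S⁻¹·BᵀPA = [-0.6583 -0.1869; -0.4185 0.8614]
A−BK = [0.7398 -0.9517; 1.1577 -1.3170]
AᵀP(A−BK) = [1.6551 -0.8370; -0.8370 1.7228]
P' = Q + AᵀP(A−BK) = [2.6551 -0.8370; -0.8370 1.9728]
tr(P') = 4.6279

4.6279


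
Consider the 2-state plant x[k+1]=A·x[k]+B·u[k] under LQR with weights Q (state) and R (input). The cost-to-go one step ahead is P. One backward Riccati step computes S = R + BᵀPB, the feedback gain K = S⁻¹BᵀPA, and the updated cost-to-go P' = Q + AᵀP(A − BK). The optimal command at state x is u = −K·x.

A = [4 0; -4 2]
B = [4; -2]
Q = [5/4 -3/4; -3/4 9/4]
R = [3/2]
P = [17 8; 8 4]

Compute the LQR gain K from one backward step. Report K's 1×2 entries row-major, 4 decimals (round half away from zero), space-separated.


0.6935 0.2972

BᵀP = [52.0000 24.0000]
S = R + BᵀPB = [3/2] + [160.0000] = [161.5000]
BᵀPA = [112.0000 48.0000]
K = S⁻¹·BᵀPA = [0.6935 0.2972]
A−BK = [1.2260 -1.1889; -2.6130 2.5944]
AᵀP(A−BK) = [2.3282 -1.2879; -1.2879 1.7337]
P' = Q + AᵀP(A−BK) = [3.5782 -2.0379; -2.0379 3.9837]
tr(P') = 7.5619


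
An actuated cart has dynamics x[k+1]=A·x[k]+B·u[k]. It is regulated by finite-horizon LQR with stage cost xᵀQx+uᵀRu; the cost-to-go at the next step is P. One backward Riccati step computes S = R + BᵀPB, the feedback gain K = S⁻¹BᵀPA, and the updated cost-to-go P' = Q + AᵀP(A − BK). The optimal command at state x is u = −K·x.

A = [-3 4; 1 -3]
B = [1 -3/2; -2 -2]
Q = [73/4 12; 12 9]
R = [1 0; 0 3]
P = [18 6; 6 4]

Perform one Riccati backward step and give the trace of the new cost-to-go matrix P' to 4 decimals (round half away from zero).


40.8824

BᵀP = [6.0000 -2.0000; -39.0000 -17.0000]
S = R + BᵀPB = [1 0; 0 3] + [10.0000 -5.0000; -5.0000 92.5000] = [11.0000 -5.0000; -5.0000 95.5000]
BᵀPA = [-20.0000 30.0000; 100.0000 -105.0000]
K = S⁻¹·BᵀPA = [-1.3749 2.2818; 0.9751 -0.9800]
A−BK = [-0.1624 0.2482; 0.2004 -0.3964]
AᵀP(A−BK) = [4.9878 -6.3627; -6.3627 8.6446]
P' = Q + AᵀP(A−BK) = [23.2378 5.6373; 5.6373 17.6446]
tr(P') = 40.8824


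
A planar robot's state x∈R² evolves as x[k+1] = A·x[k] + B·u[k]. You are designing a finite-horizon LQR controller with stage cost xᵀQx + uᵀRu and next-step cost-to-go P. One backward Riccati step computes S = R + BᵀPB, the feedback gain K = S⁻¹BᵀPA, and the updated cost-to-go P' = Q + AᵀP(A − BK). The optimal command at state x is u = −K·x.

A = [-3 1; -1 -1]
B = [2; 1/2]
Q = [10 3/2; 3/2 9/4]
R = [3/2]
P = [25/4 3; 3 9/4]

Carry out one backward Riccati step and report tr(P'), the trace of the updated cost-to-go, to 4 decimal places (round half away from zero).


16.8294

BᵀP = [14.0000 7.1250]
S = R + BᵀPB = [3/2] + [31.5625] = [33.0625]
BᵀPA = [-49.1250 6.8750]
K = S⁻¹·BᵀPA = [-1.4858 0.2079]
A−BK = [-0.0284 0.5841; -0.2571 -1.1040]
AᵀP(A−BK) = [3.5090 -0.2850; -0.2850 1.0704]
P' = Q + AᵀP(A−BK) = [13.5090 1.2150; 1.2150 3.3204]
tr(P') = 16.8294


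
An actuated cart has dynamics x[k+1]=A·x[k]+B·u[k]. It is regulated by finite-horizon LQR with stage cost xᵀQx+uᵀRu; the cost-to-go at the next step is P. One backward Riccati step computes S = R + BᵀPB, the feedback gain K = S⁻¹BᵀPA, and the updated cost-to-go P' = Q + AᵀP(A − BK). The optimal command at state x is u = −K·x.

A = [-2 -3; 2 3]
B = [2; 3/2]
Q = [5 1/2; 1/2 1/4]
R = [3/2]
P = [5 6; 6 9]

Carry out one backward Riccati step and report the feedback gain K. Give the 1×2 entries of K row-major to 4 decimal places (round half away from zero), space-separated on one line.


0.1672 0.2508

BᵀP = [19.0000 25.5000]
S = R + BᵀPB = [3/2] + [76.2500] = [77.7500]
BᵀPA = [13.0000 19.5000]
K = S⁻¹·BᵀPA = [0.1672 0.2508]
A−BK = [-2.3344 -3.5016; 1.7492 2.6238]
AᵀP(A−BK) = [5.8264 8.7395; 8.7395 13.1093]
P' = Q + AᵀP(A−BK) = [10.8264 9.2395; 9.2395 13.3593]
tr(P') = 24.1857


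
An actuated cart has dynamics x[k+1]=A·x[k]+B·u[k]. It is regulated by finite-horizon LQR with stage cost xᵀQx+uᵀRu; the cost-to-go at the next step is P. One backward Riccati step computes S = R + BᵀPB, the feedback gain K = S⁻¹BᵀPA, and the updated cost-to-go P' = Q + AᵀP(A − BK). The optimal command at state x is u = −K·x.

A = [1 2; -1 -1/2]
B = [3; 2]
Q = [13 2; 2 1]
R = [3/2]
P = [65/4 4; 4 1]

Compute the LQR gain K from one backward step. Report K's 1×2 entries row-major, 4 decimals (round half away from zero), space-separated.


BᵀP = [56.7500 14.0000]
S = R + BᵀPB = [3/2] + [198.2500] = [199.7500]
BᵀPA = [42.7500 106.5000]
K = S⁻¹·BᵀPA = [0.2140 0.5332]
A−BK = [0.3579 0.4005; -1.4280 -1.5663]
AᵀP(A−BK) = [0.1008 0.2071; 0.2071 0.4678]
P' = Q + AᵀP(A−BK) = [13.1008 2.2071; 2.2071 1.4678]
tr(P') = 14.5685

0.2140 0.5332


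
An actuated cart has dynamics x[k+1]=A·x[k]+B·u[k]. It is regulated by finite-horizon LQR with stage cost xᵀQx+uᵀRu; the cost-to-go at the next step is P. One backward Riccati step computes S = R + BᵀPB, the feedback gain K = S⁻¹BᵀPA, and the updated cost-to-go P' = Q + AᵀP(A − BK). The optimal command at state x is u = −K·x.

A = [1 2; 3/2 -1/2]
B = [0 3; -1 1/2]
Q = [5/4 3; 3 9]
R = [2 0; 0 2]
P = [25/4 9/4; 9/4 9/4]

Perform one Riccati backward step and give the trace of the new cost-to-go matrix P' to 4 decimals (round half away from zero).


BᵀP = [-2.2500 -2.2500; 19.8750 7.8750]
S = R + BᵀPB = [2 0; 0 2] + [2.2500 -7.8750; -7.8750 63.5625] = [4.2500 -7.8750; -7.8750 65.5625]
BᵀPA = [-5.6250 -3.3750; 31.6875 35.8125]
K = S⁻¹·BᵀPA = [-0.5505 0.2804; 0.4172 0.5799]
A−BK = [-0.2516 0.2602; 0.7409 -0.5095]
AᵀP(A−BK) = [1.7461 -0.3612; -0.3612 1.2406]
P' = Q + AᵀP(A−BK) = [2.9961 2.6388; 2.6388 10.2406]
tr(P') = 13.2367

13.2367


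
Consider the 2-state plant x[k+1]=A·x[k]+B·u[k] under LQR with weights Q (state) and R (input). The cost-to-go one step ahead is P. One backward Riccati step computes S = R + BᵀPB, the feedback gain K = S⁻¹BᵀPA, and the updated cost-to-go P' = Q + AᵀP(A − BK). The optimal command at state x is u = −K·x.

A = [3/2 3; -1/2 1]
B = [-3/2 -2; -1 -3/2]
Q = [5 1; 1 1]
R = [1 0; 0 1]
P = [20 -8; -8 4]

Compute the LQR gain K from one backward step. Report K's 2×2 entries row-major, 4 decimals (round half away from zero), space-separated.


BᵀP = [-22.0000 8.0000; -28.0000 10.0000]
S = R + BᵀPB = [1 0; 0 1] + [25.0000 32.0000; 32.0000 41.0000] = [26.0000 32.0000; 32.0000 42.0000]
BᵀPA = [-37.0000 -58.0000; -47.0000 -74.0000]
K = S⁻¹·BᵀPA = [-0.7353 -1.0000; -0.5588 -1.0000]
A−BK = [-0.7206 -0.5000; -2.0735 -1.5000]
AᵀP(A−BK) = [4.5294 4.0000; 4.0000 4.0000]
P' = Q + AᵀP(A−BK) = [9.5294 5.0000; 5.0000 5.0000]
tr(P') = 14.5294

-0.7353 -1.0000 -0.5588 -1.0000


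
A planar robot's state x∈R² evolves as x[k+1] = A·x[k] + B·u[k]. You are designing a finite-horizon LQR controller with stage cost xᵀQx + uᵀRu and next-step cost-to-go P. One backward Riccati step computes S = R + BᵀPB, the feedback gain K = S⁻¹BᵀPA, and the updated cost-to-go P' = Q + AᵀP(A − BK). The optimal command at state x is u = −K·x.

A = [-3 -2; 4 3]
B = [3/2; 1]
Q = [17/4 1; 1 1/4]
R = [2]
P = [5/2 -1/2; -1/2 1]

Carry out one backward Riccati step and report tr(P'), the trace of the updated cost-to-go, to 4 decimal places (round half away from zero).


BᵀP = [3.2500 0.2500]
S = R + BᵀPB = [2] + [5.1250] = [7.1250]
BᵀPA = [-8.7500 -5.7500]
K = S⁻¹·BᵀPA = [-1.2281 -0.8070]
A−BK = [-1.1579 -0.7895; 5.2281 3.8070]
AᵀP(A−BK) = [39.7544 28.4386; 28.4386 20.3596]
P' = Q + AᵀP(A−BK) = [44.0044 29.4386; 29.4386 20.6096]
tr(P') = 64.6140

64.6140


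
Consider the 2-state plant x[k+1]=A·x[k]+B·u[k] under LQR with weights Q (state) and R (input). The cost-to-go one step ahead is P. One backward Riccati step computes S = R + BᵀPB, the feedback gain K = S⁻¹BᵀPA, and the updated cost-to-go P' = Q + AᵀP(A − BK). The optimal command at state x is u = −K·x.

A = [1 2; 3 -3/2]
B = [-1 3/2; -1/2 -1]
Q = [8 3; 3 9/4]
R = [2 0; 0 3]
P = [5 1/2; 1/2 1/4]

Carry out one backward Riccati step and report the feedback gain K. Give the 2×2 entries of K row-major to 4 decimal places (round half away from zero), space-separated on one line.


BᵀP = [-5.2500 -0.6250; 7.0000 0.5000]
S = R + BᵀPB = [2 0; 0 3] + [5.5625 -7.2500; -7.2500 10.0000] = [7.5625 -7.2500; -7.2500 13.0000]
BᵀPA = [-7.1250 -9.5625; 8.5000 13.2500]
K = S⁻¹·BᵀPA = [-0.6776 -0.6175; 0.2760 0.6749]
A−BK = [-0.0915 0.3702; 2.9372 -1.1339]
AᵀP(A−BK) = [3.0765 0.9891; 0.9891 2.7158]
P' = Q + AᵀP(A−BK) = [11.0765 3.9891; 3.9891 4.9658]
tr(P') = 16.0423

-0.6776 -0.6175 0.2760 0.6749
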